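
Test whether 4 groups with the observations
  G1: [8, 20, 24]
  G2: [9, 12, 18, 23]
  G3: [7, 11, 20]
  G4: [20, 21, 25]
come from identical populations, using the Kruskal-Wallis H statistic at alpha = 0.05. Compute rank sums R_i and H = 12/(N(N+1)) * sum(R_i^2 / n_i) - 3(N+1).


Step 1: Combine all N = 13 observations and assign midranks.
sorted (value, group, rank): (7,G3,1), (8,G1,2), (9,G2,3), (11,G3,4), (12,G2,5), (18,G2,6), (20,G1,8), (20,G3,8), (20,G4,8), (21,G4,10), (23,G2,11), (24,G1,12), (25,G4,13)
Step 2: Sum ranks within each group.
R_1 = 22 (n_1 = 3)
R_2 = 25 (n_2 = 4)
R_3 = 13 (n_3 = 3)
R_4 = 31 (n_4 = 3)
Step 3: H = 12/(N(N+1)) * sum(R_i^2/n_i) - 3(N+1)
     = 12/(13*14) * (22^2/3 + 25^2/4 + 13^2/3 + 31^2/3) - 3*14
     = 0.065934 * 694.25 - 42
     = 3.774725.
Step 4: Ties present; correction factor C = 1 - 24/(13^3 - 13) = 0.989011. Corrected H = 3.774725 / 0.989011 = 3.816667.
Step 5: Under H0, H ~ chi^2(3); p-value = 0.281953.
Step 6: alpha = 0.05. fail to reject H0.

H = 3.8167, df = 3, p = 0.281953, fail to reject H0.


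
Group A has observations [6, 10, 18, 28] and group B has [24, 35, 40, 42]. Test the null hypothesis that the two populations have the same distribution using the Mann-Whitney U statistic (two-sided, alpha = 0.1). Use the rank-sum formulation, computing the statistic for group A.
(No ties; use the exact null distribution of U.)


Step 1: Combine and sort all 8 observations; assign midranks.
sorted (value, group): (6,X), (10,X), (18,X), (24,Y), (28,X), (35,Y), (40,Y), (42,Y)
ranks: 6->1, 10->2, 18->3, 24->4, 28->5, 35->6, 40->7, 42->8
Step 2: Rank sum for X: R1 = 1 + 2 + 3 + 5 = 11.
Step 3: U_X = R1 - n1(n1+1)/2 = 11 - 4*5/2 = 11 - 10 = 1.
       U_Y = n1*n2 - U_X = 16 - 1 = 15.
Step 4: No ties, so the exact null distribution of U (based on enumerating the C(8,4) = 70 equally likely rank assignments) gives the two-sided p-value.
Step 5: p-value = 0.057143; compare to alpha = 0.1. reject H0.

U_X = 1, p = 0.057143, reject H0 at alpha = 0.1.


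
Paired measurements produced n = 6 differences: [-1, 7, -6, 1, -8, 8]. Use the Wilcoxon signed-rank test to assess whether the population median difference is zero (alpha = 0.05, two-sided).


Step 1: Drop any zero differences (none here) and take |d_i|.
|d| = [1, 7, 6, 1, 8, 8]
Step 2: Midrank |d_i| (ties get averaged ranks).
ranks: |1|->1.5, |7|->4, |6|->3, |1|->1.5, |8|->5.5, |8|->5.5
Step 3: Attach original signs; sum ranks with positive sign and with negative sign.
W+ = 4 + 1.5 + 5.5 = 11
W- = 1.5 + 3 + 5.5 = 10
(Check: W+ + W- = 21 should equal n(n+1)/2 = 21.)
Step 4: Test statistic W = min(W+, W-) = 10.
Step 5: Ties in |d|, so use the tie-corrected normal approximation.
        E[W] = n(n+1)/4 = 6*7/4 = 10.5.
        Tie groups: |d|=1 (t=2), |d|=8 (t=2); sum(t^3 - t) = 12.
        Var[W] = n(n+1)(2n+1)/24 - sum(t^3-t)/48 = 546/24 - 12/48 = 22.5.
        z = (W - E[W]) / sqrt(Var[W]) = (10 - 10.5) / 4.7434 = -0.1054.
        Two-sided p = 2*Phi(z) = 0.916051.
Step 6: alpha = 0.05. fail to reject H0.

W+ = 11, W- = 10, W = min = 10, p = 0.916051, fail to reject H0.


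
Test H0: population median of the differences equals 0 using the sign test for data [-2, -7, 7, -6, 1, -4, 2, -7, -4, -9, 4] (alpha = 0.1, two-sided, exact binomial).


Step 1: Discard zero differences. Original n = 11; n_eff = number of nonzero differences = 11.
Nonzero differences (with sign): -2, -7, +7, -6, +1, -4, +2, -7, -4, -9, +4
Step 2: Count signs: positive = 4, negative = 7.
Step 3: Under H0: P(positive) = 0.5, so the number of positives S ~ Bin(11, 0.5).
Step 4: Two-sided exact p-value = sum of Bin(11,0.5) probabilities at or below the observed probability = 0.548828.
Step 5: alpha = 0.1. fail to reject H0.

n_eff = 11, pos = 4, neg = 7, p = 0.548828, fail to reject H0.


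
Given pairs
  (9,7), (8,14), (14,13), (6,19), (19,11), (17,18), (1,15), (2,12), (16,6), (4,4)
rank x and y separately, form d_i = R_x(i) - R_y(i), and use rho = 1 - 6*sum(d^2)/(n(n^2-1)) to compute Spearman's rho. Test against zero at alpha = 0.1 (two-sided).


Step 1: Rank x and y separately (midranks; no ties here).
rank(x): 9->6, 8->5, 14->7, 6->4, 19->10, 17->9, 1->1, 2->2, 16->8, 4->3
rank(y): 7->3, 14->7, 13->6, 19->10, 11->4, 18->9, 15->8, 12->5, 6->2, 4->1
Step 2: d_i = R_x(i) - R_y(i); compute d_i^2.
  (6-3)^2=9, (5-7)^2=4, (7-6)^2=1, (4-10)^2=36, (10-4)^2=36, (9-9)^2=0, (1-8)^2=49, (2-5)^2=9, (8-2)^2=36, (3-1)^2=4
sum(d^2) = 184.
Step 3: rho = 1 - 6*184 / (10*(10^2 - 1)) = 1 - 1104/990 = -0.115152.
Step 4: Under H0, t = rho * sqrt((n-2)/(1-rho^2)) = -0.3279 ~ t(8).
Step 5: Two-sided p-value from the t-distribution with 8 df = 0.751420.
Step 6: alpha = 0.1. fail to reject H0.

rho = -0.1152, p = 0.751420, fail to reject H0 at alpha = 0.1.


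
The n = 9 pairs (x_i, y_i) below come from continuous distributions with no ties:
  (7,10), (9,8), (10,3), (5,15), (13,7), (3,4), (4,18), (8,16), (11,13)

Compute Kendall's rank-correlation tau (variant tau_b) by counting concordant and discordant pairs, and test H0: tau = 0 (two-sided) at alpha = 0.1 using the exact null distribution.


Step 1: Enumerate the 36 unordered pairs (i,j) with i<j and classify each by sign(x_j-x_i) * sign(y_j-y_i).
  (1,2):dx=+2,dy=-2->D; (1,3):dx=+3,dy=-7->D; (1,4):dx=-2,dy=+5->D; (1,5):dx=+6,dy=-3->D
  (1,6):dx=-4,dy=-6->C; (1,7):dx=-3,dy=+8->D; (1,8):dx=+1,dy=+6->C; (1,9):dx=+4,dy=+3->C
  (2,3):dx=+1,dy=-5->D; (2,4):dx=-4,dy=+7->D; (2,5):dx=+4,dy=-1->D; (2,6):dx=-6,dy=-4->C
  (2,7):dx=-5,dy=+10->D; (2,8):dx=-1,dy=+8->D; (2,9):dx=+2,dy=+5->C; (3,4):dx=-5,dy=+12->D
  (3,5):dx=+3,dy=+4->C; (3,6):dx=-7,dy=+1->D; (3,7):dx=-6,dy=+15->D; (3,8):dx=-2,dy=+13->D
  (3,9):dx=+1,dy=+10->C; (4,5):dx=+8,dy=-8->D; (4,6):dx=-2,dy=-11->C; (4,7):dx=-1,dy=+3->D
  (4,8):dx=+3,dy=+1->C; (4,9):dx=+6,dy=-2->D; (5,6):dx=-10,dy=-3->C; (5,7):dx=-9,dy=+11->D
  (5,8):dx=-5,dy=+9->D; (5,9):dx=-2,dy=+6->D; (6,7):dx=+1,dy=+14->C; (6,8):dx=+5,dy=+12->C
  (6,9):dx=+8,dy=+9->C; (7,8):dx=+4,dy=-2->D; (7,9):dx=+7,dy=-5->D; (8,9):dx=+3,dy=-3->D
Step 2: C = 13, D = 23, total pairs = 36.
Step 3: tau = (C - D)/(n(n-1)/2) = (13 - 23)/36 = -0.277778.
Step 4: Exact two-sided p-value (enumerate n! = 362880 permutations of y under H0): p = 0.358488.
Step 5: alpha = 0.1. fail to reject H0.

tau_b = -0.2778 (C=13, D=23), p = 0.358488, fail to reject H0.


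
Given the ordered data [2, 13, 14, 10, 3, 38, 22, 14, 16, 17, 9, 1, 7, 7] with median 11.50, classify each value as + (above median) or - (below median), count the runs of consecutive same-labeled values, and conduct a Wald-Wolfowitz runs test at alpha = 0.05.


Step 1: Compute median = 11.50; label A = above, B = below.
Labels in order: BAABBAAAAABBBB  (n_A = 7, n_B = 7)
Step 2: Count runs R = 5.
Step 3: Under H0 (random ordering), E[R] = 2*n_A*n_B/(n_A+n_B) + 1 = 2*7*7/14 + 1 = 8.0000.
        Var[R] = 2*n_A*n_B*(2*n_A*n_B - n_A - n_B) / ((n_A+n_B)^2 * (n_A+n_B-1)) = 8232/2548 = 3.2308.
        SD[R] = 1.7974.
Step 4: Continuity-corrected z = (R + 0.5 - E[R]) / SD[R] = (5 + 0.5 - 8.0000) / 1.7974 = -1.3909.
Step 5: Two-sided p-value via normal approximation = 2*(1 - Phi(|z|)) = 0.164264.
Step 6: alpha = 0.05. fail to reject H0.

R = 5, z = -1.3909, p = 0.164264, fail to reject H0.


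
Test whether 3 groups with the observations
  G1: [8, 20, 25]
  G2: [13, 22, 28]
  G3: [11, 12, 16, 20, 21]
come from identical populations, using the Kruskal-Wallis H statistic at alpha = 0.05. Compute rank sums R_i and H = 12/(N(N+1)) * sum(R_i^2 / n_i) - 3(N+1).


Step 1: Combine all N = 11 observations and assign midranks.
sorted (value, group, rank): (8,G1,1), (11,G3,2), (12,G3,3), (13,G2,4), (16,G3,5), (20,G1,6.5), (20,G3,6.5), (21,G3,8), (22,G2,9), (25,G1,10), (28,G2,11)
Step 2: Sum ranks within each group.
R_1 = 17.5 (n_1 = 3)
R_2 = 24 (n_2 = 3)
R_3 = 24.5 (n_3 = 5)
Step 3: H = 12/(N(N+1)) * sum(R_i^2/n_i) - 3(N+1)
     = 12/(11*12) * (17.5^2/3 + 24^2/3 + 24.5^2/5) - 3*12
     = 0.090909 * 414.133 - 36
     = 1.648485.
Step 4: Ties present; correction factor C = 1 - 6/(11^3 - 11) = 0.995455. Corrected H = 1.648485 / 0.995455 = 1.656012.
Step 5: Under H0, H ~ chi^2(2); p-value = 0.436920.
Step 6: alpha = 0.05. fail to reject H0.

H = 1.6560, df = 2, p = 0.436920, fail to reject H0.


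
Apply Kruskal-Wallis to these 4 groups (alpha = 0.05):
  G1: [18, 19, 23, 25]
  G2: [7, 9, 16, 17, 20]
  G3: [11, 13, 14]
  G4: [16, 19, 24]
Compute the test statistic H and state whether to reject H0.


Step 1: Combine all N = 15 observations and assign midranks.
sorted (value, group, rank): (7,G2,1), (9,G2,2), (11,G3,3), (13,G3,4), (14,G3,5), (16,G2,6.5), (16,G4,6.5), (17,G2,8), (18,G1,9), (19,G1,10.5), (19,G4,10.5), (20,G2,12), (23,G1,13), (24,G4,14), (25,G1,15)
Step 2: Sum ranks within each group.
R_1 = 47.5 (n_1 = 4)
R_2 = 29.5 (n_2 = 5)
R_3 = 12 (n_3 = 3)
R_4 = 31 (n_4 = 3)
Step 3: H = 12/(N(N+1)) * sum(R_i^2/n_i) - 3(N+1)
     = 12/(15*16) * (47.5^2/4 + 29.5^2/5 + 12^2/3 + 31^2/3) - 3*16
     = 0.050000 * 1106.45 - 48
     = 7.322292.
Step 4: Ties present; correction factor C = 1 - 12/(15^3 - 15) = 0.996429. Corrected H = 7.322292 / 0.996429 = 7.348536.
Step 5: Under H0, H ~ chi^2(3); p-value = 0.061581.
Step 6: alpha = 0.05. fail to reject H0.

H = 7.3485, df = 3, p = 0.061581, fail to reject H0.


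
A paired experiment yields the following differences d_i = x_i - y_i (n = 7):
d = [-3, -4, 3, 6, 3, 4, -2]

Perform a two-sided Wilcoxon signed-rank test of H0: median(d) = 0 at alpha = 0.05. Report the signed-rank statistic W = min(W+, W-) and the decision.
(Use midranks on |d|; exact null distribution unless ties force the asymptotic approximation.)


Step 1: Drop any zero differences (none here) and take |d_i|.
|d| = [3, 4, 3, 6, 3, 4, 2]
Step 2: Midrank |d_i| (ties get averaged ranks).
ranks: |3|->3, |4|->5.5, |3|->3, |6|->7, |3|->3, |4|->5.5, |2|->1
Step 3: Attach original signs; sum ranks with positive sign and with negative sign.
W+ = 3 + 7 + 3 + 5.5 = 18.5
W- = 3 + 5.5 + 1 = 9.5
(Check: W+ + W- = 28 should equal n(n+1)/2 = 28.)
Step 4: Test statistic W = min(W+, W-) = 9.5.
Step 5: Ties in |d|, so use the tie-corrected normal approximation.
        E[W] = n(n+1)/4 = 7*8/4 = 14.
        Tie groups: |d|=3 (t=3), |d|=4 (t=2); sum(t^3 - t) = 30.
        Var[W] = n(n+1)(2n+1)/24 - sum(t^3-t)/48 = 840/24 - 30/48 = 34.375.
        z = (W - E[W]) / sqrt(Var[W]) = (9.5 - 14) / 5.8630 = -0.7675.
        Two-sided p = 2*Phi(z) = 0.442771.
Step 6: alpha = 0.05. fail to reject H0.

W+ = 18.5, W- = 9.5, W = min = 9.5, p = 0.442771, fail to reject H0.


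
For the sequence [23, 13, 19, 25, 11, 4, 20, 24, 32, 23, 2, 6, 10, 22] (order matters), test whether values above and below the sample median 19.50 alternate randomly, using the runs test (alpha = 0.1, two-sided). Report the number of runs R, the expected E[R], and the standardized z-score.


Step 1: Compute median = 19.50; label A = above, B = below.
Labels in order: ABBABBAAAABBBA  (n_A = 7, n_B = 7)
Step 2: Count runs R = 7.
Step 3: Under H0 (random ordering), E[R] = 2*n_A*n_B/(n_A+n_B) + 1 = 2*7*7/14 + 1 = 8.0000.
        Var[R] = 2*n_A*n_B*(2*n_A*n_B - n_A - n_B) / ((n_A+n_B)^2 * (n_A+n_B-1)) = 8232/2548 = 3.2308.
        SD[R] = 1.7974.
Step 4: Continuity-corrected z = (R + 0.5 - E[R]) / SD[R] = (7 + 0.5 - 8.0000) / 1.7974 = -0.2782.
Step 5: Two-sided p-value via normal approximation = 2*(1 - Phi(|z|)) = 0.780879.
Step 6: alpha = 0.1. fail to reject H0.

R = 7, z = -0.2782, p = 0.780879, fail to reject H0.


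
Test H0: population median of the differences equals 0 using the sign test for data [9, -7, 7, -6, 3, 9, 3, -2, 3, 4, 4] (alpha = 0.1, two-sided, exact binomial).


Step 1: Discard zero differences. Original n = 11; n_eff = number of nonzero differences = 11.
Nonzero differences (with sign): +9, -7, +7, -6, +3, +9, +3, -2, +3, +4, +4
Step 2: Count signs: positive = 8, negative = 3.
Step 3: Under H0: P(positive) = 0.5, so the number of positives S ~ Bin(11, 0.5).
Step 4: Two-sided exact p-value = sum of Bin(11,0.5) probabilities at or below the observed probability = 0.226562.
Step 5: alpha = 0.1. fail to reject H0.

n_eff = 11, pos = 8, neg = 3, p = 0.226562, fail to reject H0.


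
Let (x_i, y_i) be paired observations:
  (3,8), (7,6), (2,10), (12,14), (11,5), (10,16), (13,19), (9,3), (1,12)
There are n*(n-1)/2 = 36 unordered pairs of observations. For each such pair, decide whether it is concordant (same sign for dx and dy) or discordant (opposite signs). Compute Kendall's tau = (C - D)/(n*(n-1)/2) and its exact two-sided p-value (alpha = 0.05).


Step 1: Enumerate the 36 unordered pairs (i,j) with i<j and classify each by sign(x_j-x_i) * sign(y_j-y_i).
  (1,2):dx=+4,dy=-2->D; (1,3):dx=-1,dy=+2->D; (1,4):dx=+9,dy=+6->C; (1,5):dx=+8,dy=-3->D
  (1,6):dx=+7,dy=+8->C; (1,7):dx=+10,dy=+11->C; (1,8):dx=+6,dy=-5->D; (1,9):dx=-2,dy=+4->D
  (2,3):dx=-5,dy=+4->D; (2,4):dx=+5,dy=+8->C; (2,5):dx=+4,dy=-1->D; (2,6):dx=+3,dy=+10->C
  (2,7):dx=+6,dy=+13->C; (2,8):dx=+2,dy=-3->D; (2,9):dx=-6,dy=+6->D; (3,4):dx=+10,dy=+4->C
  (3,5):dx=+9,dy=-5->D; (3,6):dx=+8,dy=+6->C; (3,7):dx=+11,dy=+9->C; (3,8):dx=+7,dy=-7->D
  (3,9):dx=-1,dy=+2->D; (4,5):dx=-1,dy=-9->C; (4,6):dx=-2,dy=+2->D; (4,7):dx=+1,dy=+5->C
  (4,8):dx=-3,dy=-11->C; (4,9):dx=-11,dy=-2->C; (5,6):dx=-1,dy=+11->D; (5,7):dx=+2,dy=+14->C
  (5,8):dx=-2,dy=-2->C; (5,9):dx=-10,dy=+7->D; (6,7):dx=+3,dy=+3->C; (6,8):dx=-1,dy=-13->C
  (6,9):dx=-9,dy=-4->C; (7,8):dx=-4,dy=-16->C; (7,9):dx=-12,dy=-7->C; (8,9):dx=-8,dy=+9->D
Step 2: C = 20, D = 16, total pairs = 36.
Step 3: tau = (C - D)/(n(n-1)/2) = (20 - 16)/36 = 0.111111.
Step 4: Exact two-sided p-value (enumerate n! = 362880 permutations of y under H0): p = 0.761414.
Step 5: alpha = 0.05. fail to reject H0.

tau_b = 0.1111 (C=20, D=16), p = 0.761414, fail to reject H0.


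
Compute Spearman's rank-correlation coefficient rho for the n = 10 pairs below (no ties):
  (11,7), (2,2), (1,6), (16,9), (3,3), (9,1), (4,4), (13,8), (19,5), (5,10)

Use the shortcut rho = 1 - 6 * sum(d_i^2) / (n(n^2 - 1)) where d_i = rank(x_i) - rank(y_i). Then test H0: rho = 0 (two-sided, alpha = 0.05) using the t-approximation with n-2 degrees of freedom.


Step 1: Rank x and y separately (midranks; no ties here).
rank(x): 11->7, 2->2, 1->1, 16->9, 3->3, 9->6, 4->4, 13->8, 19->10, 5->5
rank(y): 7->7, 2->2, 6->6, 9->9, 3->3, 1->1, 4->4, 8->8, 5->5, 10->10
Step 2: d_i = R_x(i) - R_y(i); compute d_i^2.
  (7-7)^2=0, (2-2)^2=0, (1-6)^2=25, (9-9)^2=0, (3-3)^2=0, (6-1)^2=25, (4-4)^2=0, (8-8)^2=0, (10-5)^2=25, (5-10)^2=25
sum(d^2) = 100.
Step 3: rho = 1 - 6*100 / (10*(10^2 - 1)) = 1 - 600/990 = 0.393939.
Step 4: Under H0, t = rho * sqrt((n-2)/(1-rho^2)) = 1.2123 ~ t(8).
Step 5: Two-sided p-value from the t-distribution with 8 df = 0.259998.
Step 6: alpha = 0.05. fail to reject H0.

rho = 0.3939, p = 0.259998, fail to reject H0 at alpha = 0.05.


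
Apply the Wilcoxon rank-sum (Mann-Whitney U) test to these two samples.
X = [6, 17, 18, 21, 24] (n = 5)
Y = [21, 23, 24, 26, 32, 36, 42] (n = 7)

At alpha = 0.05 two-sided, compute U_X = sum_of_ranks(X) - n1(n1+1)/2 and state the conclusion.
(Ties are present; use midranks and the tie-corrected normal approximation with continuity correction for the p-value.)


Step 1: Combine and sort all 12 observations; assign midranks.
sorted (value, group): (6,X), (17,X), (18,X), (21,X), (21,Y), (23,Y), (24,X), (24,Y), (26,Y), (32,Y), (36,Y), (42,Y)
ranks: 6->1, 17->2, 18->3, 21->4.5, 21->4.5, 23->6, 24->7.5, 24->7.5, 26->9, 32->10, 36->11, 42->12
Step 2: Rank sum for X: R1 = 1 + 2 + 3 + 4.5 + 7.5 = 18.
Step 3: U_X = R1 - n1(n1+1)/2 = 18 - 5*6/2 = 18 - 15 = 3.
       U_Y = n1*n2 - U_X = 35 - 3 = 32.
Step 4: Ties are present, so use the tie-corrected normal approximation (with continuity correction) for the p-value.
Step 5: p-value = 0.022514; compare to alpha = 0.05. reject H0.

U_X = 3, p = 0.022514, reject H0 at alpha = 0.05.


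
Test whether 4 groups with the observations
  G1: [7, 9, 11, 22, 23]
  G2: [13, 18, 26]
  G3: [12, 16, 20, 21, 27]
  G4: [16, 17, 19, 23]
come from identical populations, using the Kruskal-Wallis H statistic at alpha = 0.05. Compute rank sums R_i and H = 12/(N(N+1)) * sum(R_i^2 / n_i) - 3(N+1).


Step 1: Combine all N = 17 observations and assign midranks.
sorted (value, group, rank): (7,G1,1), (9,G1,2), (11,G1,3), (12,G3,4), (13,G2,5), (16,G3,6.5), (16,G4,6.5), (17,G4,8), (18,G2,9), (19,G4,10), (20,G3,11), (21,G3,12), (22,G1,13), (23,G1,14.5), (23,G4,14.5), (26,G2,16), (27,G3,17)
Step 2: Sum ranks within each group.
R_1 = 33.5 (n_1 = 5)
R_2 = 30 (n_2 = 3)
R_3 = 50.5 (n_3 = 5)
R_4 = 39 (n_4 = 4)
Step 3: H = 12/(N(N+1)) * sum(R_i^2/n_i) - 3(N+1)
     = 12/(17*18) * (33.5^2/5 + 30^2/3 + 50.5^2/5 + 39^2/4) - 3*18
     = 0.039216 * 1414.75 - 54
     = 1.480392.
Step 4: Ties present; correction factor C = 1 - 12/(17^3 - 17) = 0.997549. Corrected H = 1.480392 / 0.997549 = 1.484029.
Step 5: Under H0, H ~ chi^2(3); p-value = 0.685961.
Step 6: alpha = 0.05. fail to reject H0.

H = 1.4840, df = 3, p = 0.685961, fail to reject H0.


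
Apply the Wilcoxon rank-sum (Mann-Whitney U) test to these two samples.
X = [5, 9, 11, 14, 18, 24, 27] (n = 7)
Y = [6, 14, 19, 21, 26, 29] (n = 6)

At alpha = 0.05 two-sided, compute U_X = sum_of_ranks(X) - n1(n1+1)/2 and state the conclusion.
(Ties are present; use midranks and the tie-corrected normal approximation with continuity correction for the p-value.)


Step 1: Combine and sort all 13 observations; assign midranks.
sorted (value, group): (5,X), (6,Y), (9,X), (11,X), (14,X), (14,Y), (18,X), (19,Y), (21,Y), (24,X), (26,Y), (27,X), (29,Y)
ranks: 5->1, 6->2, 9->3, 11->4, 14->5.5, 14->5.5, 18->7, 19->8, 21->9, 24->10, 26->11, 27->12, 29->13
Step 2: Rank sum for X: R1 = 1 + 3 + 4 + 5.5 + 7 + 10 + 12 = 42.5.
Step 3: U_X = R1 - n1(n1+1)/2 = 42.5 - 7*8/2 = 42.5 - 28 = 14.5.
       U_Y = n1*n2 - U_X = 42 - 14.5 = 27.5.
Step 4: Ties are present, so use the tie-corrected normal approximation (with continuity correction) for the p-value.
Step 5: p-value = 0.390714; compare to alpha = 0.05. fail to reject H0.

U_X = 14.5, p = 0.390714, fail to reject H0 at alpha = 0.05.


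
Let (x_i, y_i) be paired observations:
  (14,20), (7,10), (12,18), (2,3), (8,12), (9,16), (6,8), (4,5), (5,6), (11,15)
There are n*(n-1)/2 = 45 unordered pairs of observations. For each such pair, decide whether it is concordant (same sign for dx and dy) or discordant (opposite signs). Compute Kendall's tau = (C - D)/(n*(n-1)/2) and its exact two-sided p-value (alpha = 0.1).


Step 1: Enumerate the 45 unordered pairs (i,j) with i<j and classify each by sign(x_j-x_i) * sign(y_j-y_i).
  (1,2):dx=-7,dy=-10->C; (1,3):dx=-2,dy=-2->C; (1,4):dx=-12,dy=-17->C; (1,5):dx=-6,dy=-8->C
  (1,6):dx=-5,dy=-4->C; (1,7):dx=-8,dy=-12->C; (1,8):dx=-10,dy=-15->C; (1,9):dx=-9,dy=-14->C
  (1,10):dx=-3,dy=-5->C; (2,3):dx=+5,dy=+8->C; (2,4):dx=-5,dy=-7->C; (2,5):dx=+1,dy=+2->C
  (2,6):dx=+2,dy=+6->C; (2,7):dx=-1,dy=-2->C; (2,8):dx=-3,dy=-5->C; (2,9):dx=-2,dy=-4->C
  (2,10):dx=+4,dy=+5->C; (3,4):dx=-10,dy=-15->C; (3,5):dx=-4,dy=-6->C; (3,6):dx=-3,dy=-2->C
  (3,7):dx=-6,dy=-10->C; (3,8):dx=-8,dy=-13->C; (3,9):dx=-7,dy=-12->C; (3,10):dx=-1,dy=-3->C
  (4,5):dx=+6,dy=+9->C; (4,6):dx=+7,dy=+13->C; (4,7):dx=+4,dy=+5->C; (4,8):dx=+2,dy=+2->C
  (4,9):dx=+3,dy=+3->C; (4,10):dx=+9,dy=+12->C; (5,6):dx=+1,dy=+4->C; (5,7):dx=-2,dy=-4->C
  (5,8):dx=-4,dy=-7->C; (5,9):dx=-3,dy=-6->C; (5,10):dx=+3,dy=+3->C; (6,7):dx=-3,dy=-8->C
  (6,8):dx=-5,dy=-11->C; (6,9):dx=-4,dy=-10->C; (6,10):dx=+2,dy=-1->D; (7,8):dx=-2,dy=-3->C
  (7,9):dx=-1,dy=-2->C; (7,10):dx=+5,dy=+7->C; (8,9):dx=+1,dy=+1->C; (8,10):dx=+7,dy=+10->C
  (9,10):dx=+6,dy=+9->C
Step 2: C = 44, D = 1, total pairs = 45.
Step 3: tau = (C - D)/(n(n-1)/2) = (44 - 1)/45 = 0.955556.
Step 4: Exact two-sided p-value (enumerate n! = 3628800 permutations of y under H0): p = 0.000006.
Step 5: alpha = 0.1. reject H0.

tau_b = 0.9556 (C=44, D=1), p = 0.000006, reject H0.


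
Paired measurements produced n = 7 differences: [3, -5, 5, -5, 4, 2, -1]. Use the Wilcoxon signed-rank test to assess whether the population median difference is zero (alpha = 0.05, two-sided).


Step 1: Drop any zero differences (none here) and take |d_i|.
|d| = [3, 5, 5, 5, 4, 2, 1]
Step 2: Midrank |d_i| (ties get averaged ranks).
ranks: |3|->3, |5|->6, |5|->6, |5|->6, |4|->4, |2|->2, |1|->1
Step 3: Attach original signs; sum ranks with positive sign and with negative sign.
W+ = 3 + 6 + 4 + 2 = 15
W- = 6 + 6 + 1 = 13
(Check: W+ + W- = 28 should equal n(n+1)/2 = 28.)
Step 4: Test statistic W = min(W+, W-) = 13.
Step 5: Ties in |d|, so use the tie-corrected normal approximation.
        E[W] = n(n+1)/4 = 7*8/4 = 14.
        Tie groups: |d|=5 (t=3); sum(t^3 - t) = 24.
        Var[W] = n(n+1)(2n+1)/24 - sum(t^3-t)/48 = 840/24 - 24/48 = 34.5.
        z = (W - E[W]) / sqrt(Var[W]) = (13 - 14) / 5.8737 = -0.1703.
        Two-sided p = 2*Phi(z) = 0.864813.
Step 6: alpha = 0.05. fail to reject H0.

W+ = 15, W- = 13, W = min = 13, p = 0.864813, fail to reject H0.


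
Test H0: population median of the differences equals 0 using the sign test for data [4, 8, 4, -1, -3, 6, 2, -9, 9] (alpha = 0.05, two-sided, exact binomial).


Step 1: Discard zero differences. Original n = 9; n_eff = number of nonzero differences = 9.
Nonzero differences (with sign): +4, +8, +4, -1, -3, +6, +2, -9, +9
Step 2: Count signs: positive = 6, negative = 3.
Step 3: Under H0: P(positive) = 0.5, so the number of positives S ~ Bin(9, 0.5).
Step 4: Two-sided exact p-value = sum of Bin(9,0.5) probabilities at or below the observed probability = 0.507812.
Step 5: alpha = 0.05. fail to reject H0.

n_eff = 9, pos = 6, neg = 3, p = 0.507812, fail to reject H0.


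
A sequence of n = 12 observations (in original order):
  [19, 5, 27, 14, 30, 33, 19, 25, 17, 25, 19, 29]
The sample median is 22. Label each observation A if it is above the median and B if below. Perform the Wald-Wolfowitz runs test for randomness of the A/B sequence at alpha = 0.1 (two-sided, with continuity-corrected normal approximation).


Step 1: Compute median = 22; label A = above, B = below.
Labels in order: BBABAABABABA  (n_A = 6, n_B = 6)
Step 2: Count runs R = 10.
Step 3: Under H0 (random ordering), E[R] = 2*n_A*n_B/(n_A+n_B) + 1 = 2*6*6/12 + 1 = 7.0000.
        Var[R] = 2*n_A*n_B*(2*n_A*n_B - n_A - n_B) / ((n_A+n_B)^2 * (n_A+n_B-1)) = 4320/1584 = 2.7273.
        SD[R] = 1.6514.
Step 4: Continuity-corrected z = (R - 0.5 - E[R]) / SD[R] = (10 - 0.5 - 7.0000) / 1.6514 = 1.5138.
Step 5: Two-sided p-value via normal approximation = 2*(1 - Phi(|z|)) = 0.130070.
Step 6: alpha = 0.1. fail to reject H0.

R = 10, z = 1.5138, p = 0.130070, fail to reject H0.


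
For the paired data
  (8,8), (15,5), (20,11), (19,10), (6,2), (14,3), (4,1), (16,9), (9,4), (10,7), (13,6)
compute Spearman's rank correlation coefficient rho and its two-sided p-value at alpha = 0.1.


Step 1: Rank x and y separately (midranks; no ties here).
rank(x): 8->3, 15->8, 20->11, 19->10, 6->2, 14->7, 4->1, 16->9, 9->4, 10->5, 13->6
rank(y): 8->8, 5->5, 11->11, 10->10, 2->2, 3->3, 1->1, 9->9, 4->4, 7->7, 6->6
Step 2: d_i = R_x(i) - R_y(i); compute d_i^2.
  (3-8)^2=25, (8-5)^2=9, (11-11)^2=0, (10-10)^2=0, (2-2)^2=0, (7-3)^2=16, (1-1)^2=0, (9-9)^2=0, (4-4)^2=0, (5-7)^2=4, (6-6)^2=0
sum(d^2) = 54.
Step 3: rho = 1 - 6*54 / (11*(11^2 - 1)) = 1 - 324/1320 = 0.754545.
Step 4: Under H0, t = rho * sqrt((n-2)/(1-rho^2)) = 3.4494 ~ t(9).
Step 5: Two-sided p-value from the t-distribution with 9 df = 0.007282.
Step 6: alpha = 0.1. reject H0.

rho = 0.7545, p = 0.007282, reject H0 at alpha = 0.1.


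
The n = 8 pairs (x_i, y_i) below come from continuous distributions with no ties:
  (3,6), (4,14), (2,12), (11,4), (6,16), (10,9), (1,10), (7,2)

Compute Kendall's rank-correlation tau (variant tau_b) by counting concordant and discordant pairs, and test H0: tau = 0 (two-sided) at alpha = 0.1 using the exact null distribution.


Step 1: Enumerate the 28 unordered pairs (i,j) with i<j and classify each by sign(x_j-x_i) * sign(y_j-y_i).
  (1,2):dx=+1,dy=+8->C; (1,3):dx=-1,dy=+6->D; (1,4):dx=+8,dy=-2->D; (1,5):dx=+3,dy=+10->C
  (1,6):dx=+7,dy=+3->C; (1,7):dx=-2,dy=+4->D; (1,8):dx=+4,dy=-4->D; (2,3):dx=-2,dy=-2->C
  (2,4):dx=+7,dy=-10->D; (2,5):dx=+2,dy=+2->C; (2,6):dx=+6,dy=-5->D; (2,7):dx=-3,dy=-4->C
  (2,8):dx=+3,dy=-12->D; (3,4):dx=+9,dy=-8->D; (3,5):dx=+4,dy=+4->C; (3,6):dx=+8,dy=-3->D
  (3,7):dx=-1,dy=-2->C; (3,8):dx=+5,dy=-10->D; (4,5):dx=-5,dy=+12->D; (4,6):dx=-1,dy=+5->D
  (4,7):dx=-10,dy=+6->D; (4,8):dx=-4,dy=-2->C; (5,6):dx=+4,dy=-7->D; (5,7):dx=-5,dy=-6->C
  (5,8):dx=+1,dy=-14->D; (6,7):dx=-9,dy=+1->D; (6,8):dx=-3,dy=-7->C; (7,8):dx=+6,dy=-8->D
Step 2: C = 11, D = 17, total pairs = 28.
Step 3: tau = (C - D)/(n(n-1)/2) = (11 - 17)/28 = -0.214286.
Step 4: Exact two-sided p-value (enumerate n! = 40320 permutations of y under H0): p = 0.548413.
Step 5: alpha = 0.1. fail to reject H0.

tau_b = -0.2143 (C=11, D=17), p = 0.548413, fail to reject H0.


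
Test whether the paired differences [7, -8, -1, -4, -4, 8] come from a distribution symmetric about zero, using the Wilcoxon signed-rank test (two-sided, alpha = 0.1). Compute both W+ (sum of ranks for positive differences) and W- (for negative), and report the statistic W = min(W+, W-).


Step 1: Drop any zero differences (none here) and take |d_i|.
|d| = [7, 8, 1, 4, 4, 8]
Step 2: Midrank |d_i| (ties get averaged ranks).
ranks: |7|->4, |8|->5.5, |1|->1, |4|->2.5, |4|->2.5, |8|->5.5
Step 3: Attach original signs; sum ranks with positive sign and with negative sign.
W+ = 4 + 5.5 = 9.5
W- = 5.5 + 1 + 2.5 + 2.5 = 11.5
(Check: W+ + W- = 21 should equal n(n+1)/2 = 21.)
Step 4: Test statistic W = min(W+, W-) = 9.5.
Step 5: Ties in |d|, so use the tie-corrected normal approximation.
        E[W] = n(n+1)/4 = 6*7/4 = 10.5.
        Tie groups: |d|=4 (t=2), |d|=8 (t=2); sum(t^3 - t) = 12.
        Var[W] = n(n+1)(2n+1)/24 - sum(t^3-t)/48 = 546/24 - 12/48 = 22.5.
        z = (W - E[W]) / sqrt(Var[W]) = (9.5 - 10.5) / 4.7434 = -0.2108.
        Two-sided p = 2*Phi(z) = 0.833029.
Step 6: alpha = 0.1. fail to reject H0.

W+ = 9.5, W- = 11.5, W = min = 9.5, p = 0.833029, fail to reject H0.


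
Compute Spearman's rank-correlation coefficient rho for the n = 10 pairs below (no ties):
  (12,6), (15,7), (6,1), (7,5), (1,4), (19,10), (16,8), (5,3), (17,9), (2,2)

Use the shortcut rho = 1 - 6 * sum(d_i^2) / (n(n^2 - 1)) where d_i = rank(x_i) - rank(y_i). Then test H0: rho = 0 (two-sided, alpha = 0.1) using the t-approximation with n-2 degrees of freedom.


Step 1: Rank x and y separately (midranks; no ties here).
rank(x): 12->6, 15->7, 6->4, 7->5, 1->1, 19->10, 16->8, 5->3, 17->9, 2->2
rank(y): 6->6, 7->7, 1->1, 5->5, 4->4, 10->10, 8->8, 3->3, 9->9, 2->2
Step 2: d_i = R_x(i) - R_y(i); compute d_i^2.
  (6-6)^2=0, (7-7)^2=0, (4-1)^2=9, (5-5)^2=0, (1-4)^2=9, (10-10)^2=0, (8-8)^2=0, (3-3)^2=0, (9-9)^2=0, (2-2)^2=0
sum(d^2) = 18.
Step 3: rho = 1 - 6*18 / (10*(10^2 - 1)) = 1 - 108/990 = 0.890909.
Step 4: Under H0, t = rho * sqrt((n-2)/(1-rho^2)) = 5.5482 ~ t(8).
Step 5: Two-sided p-value from the t-distribution with 8 df = 0.000542.
Step 6: alpha = 0.1. reject H0.

rho = 0.8909, p = 0.000542, reject H0 at alpha = 0.1.


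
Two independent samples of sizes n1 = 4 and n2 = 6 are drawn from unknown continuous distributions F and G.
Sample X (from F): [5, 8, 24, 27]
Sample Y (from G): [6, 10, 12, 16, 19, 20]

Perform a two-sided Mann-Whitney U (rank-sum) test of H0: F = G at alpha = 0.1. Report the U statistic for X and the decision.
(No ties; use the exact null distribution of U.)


Step 1: Combine and sort all 10 observations; assign midranks.
sorted (value, group): (5,X), (6,Y), (8,X), (10,Y), (12,Y), (16,Y), (19,Y), (20,Y), (24,X), (27,X)
ranks: 5->1, 6->2, 8->3, 10->4, 12->5, 16->6, 19->7, 20->8, 24->9, 27->10
Step 2: Rank sum for X: R1 = 1 + 3 + 9 + 10 = 23.
Step 3: U_X = R1 - n1(n1+1)/2 = 23 - 4*5/2 = 23 - 10 = 13.
       U_Y = n1*n2 - U_X = 24 - 13 = 11.
Step 4: No ties, so the exact null distribution of U (based on enumerating the C(10,4) = 210 equally likely rank assignments) gives the two-sided p-value.
Step 5: p-value = 0.914286; compare to alpha = 0.1. fail to reject H0.

U_X = 13, p = 0.914286, fail to reject H0 at alpha = 0.1.


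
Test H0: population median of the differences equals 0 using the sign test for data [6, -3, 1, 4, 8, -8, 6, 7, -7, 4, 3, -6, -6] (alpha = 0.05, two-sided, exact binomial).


Step 1: Discard zero differences. Original n = 13; n_eff = number of nonzero differences = 13.
Nonzero differences (with sign): +6, -3, +1, +4, +8, -8, +6, +7, -7, +4, +3, -6, -6
Step 2: Count signs: positive = 8, negative = 5.
Step 3: Under H0: P(positive) = 0.5, so the number of positives S ~ Bin(13, 0.5).
Step 4: Two-sided exact p-value = sum of Bin(13,0.5) probabilities at or below the observed probability = 0.581055.
Step 5: alpha = 0.05. fail to reject H0.

n_eff = 13, pos = 8, neg = 5, p = 0.581055, fail to reject H0.


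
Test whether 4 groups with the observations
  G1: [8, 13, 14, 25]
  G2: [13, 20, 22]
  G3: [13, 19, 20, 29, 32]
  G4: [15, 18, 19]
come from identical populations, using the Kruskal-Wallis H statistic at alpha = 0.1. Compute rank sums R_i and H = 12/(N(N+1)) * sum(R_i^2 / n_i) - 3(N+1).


Step 1: Combine all N = 15 observations and assign midranks.
sorted (value, group, rank): (8,G1,1), (13,G1,3), (13,G2,3), (13,G3,3), (14,G1,5), (15,G4,6), (18,G4,7), (19,G3,8.5), (19,G4,8.5), (20,G2,10.5), (20,G3,10.5), (22,G2,12), (25,G1,13), (29,G3,14), (32,G3,15)
Step 2: Sum ranks within each group.
R_1 = 22 (n_1 = 4)
R_2 = 25.5 (n_2 = 3)
R_3 = 51 (n_3 = 5)
R_4 = 21.5 (n_4 = 3)
Step 3: H = 12/(N(N+1)) * sum(R_i^2/n_i) - 3(N+1)
     = 12/(15*16) * (22^2/4 + 25.5^2/3 + 51^2/5 + 21.5^2/3) - 3*16
     = 0.050000 * 1012.03 - 48
     = 2.601667.
Step 4: Ties present; correction factor C = 1 - 36/(15^3 - 15) = 0.989286. Corrected H = 2.601667 / 0.989286 = 2.629844.
Step 5: Under H0, H ~ chi^2(3); p-value = 0.452282.
Step 6: alpha = 0.1. fail to reject H0.

H = 2.6298, df = 3, p = 0.452282, fail to reject H0.


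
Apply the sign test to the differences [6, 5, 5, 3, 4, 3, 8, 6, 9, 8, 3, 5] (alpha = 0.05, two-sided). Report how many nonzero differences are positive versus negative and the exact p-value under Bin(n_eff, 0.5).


Step 1: Discard zero differences. Original n = 12; n_eff = number of nonzero differences = 12.
Nonzero differences (with sign): +6, +5, +5, +3, +4, +3, +8, +6, +9, +8, +3, +5
Step 2: Count signs: positive = 12, negative = 0.
Step 3: Under H0: P(positive) = 0.5, so the number of positives S ~ Bin(12, 0.5).
Step 4: Two-sided exact p-value = sum of Bin(12,0.5) probabilities at or below the observed probability = 0.000488.
Step 5: alpha = 0.05. reject H0.

n_eff = 12, pos = 12, neg = 0, p = 0.000488, reject H0.


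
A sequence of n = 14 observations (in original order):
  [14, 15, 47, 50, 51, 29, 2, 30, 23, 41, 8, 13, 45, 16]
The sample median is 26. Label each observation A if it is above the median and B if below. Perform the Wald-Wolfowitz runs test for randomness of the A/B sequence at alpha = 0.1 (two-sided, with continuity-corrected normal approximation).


Step 1: Compute median = 26; label A = above, B = below.
Labels in order: BBAAAABABABBAB  (n_A = 7, n_B = 7)
Step 2: Count runs R = 9.
Step 3: Under H0 (random ordering), E[R] = 2*n_A*n_B/(n_A+n_B) + 1 = 2*7*7/14 + 1 = 8.0000.
        Var[R] = 2*n_A*n_B*(2*n_A*n_B - n_A - n_B) / ((n_A+n_B)^2 * (n_A+n_B-1)) = 8232/2548 = 3.2308.
        SD[R] = 1.7974.
Step 4: Continuity-corrected z = (R - 0.5 - E[R]) / SD[R] = (9 - 0.5 - 8.0000) / 1.7974 = 0.2782.
Step 5: Two-sided p-value via normal approximation = 2*(1 - Phi(|z|)) = 0.780879.
Step 6: alpha = 0.1. fail to reject H0.

R = 9, z = 0.2782, p = 0.780879, fail to reject H0.


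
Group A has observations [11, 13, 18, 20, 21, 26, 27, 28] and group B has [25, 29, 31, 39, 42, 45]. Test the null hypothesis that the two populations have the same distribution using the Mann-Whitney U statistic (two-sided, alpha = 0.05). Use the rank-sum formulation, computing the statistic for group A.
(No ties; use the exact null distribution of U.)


Step 1: Combine and sort all 14 observations; assign midranks.
sorted (value, group): (11,X), (13,X), (18,X), (20,X), (21,X), (25,Y), (26,X), (27,X), (28,X), (29,Y), (31,Y), (39,Y), (42,Y), (45,Y)
ranks: 11->1, 13->2, 18->3, 20->4, 21->5, 25->6, 26->7, 27->8, 28->9, 29->10, 31->11, 39->12, 42->13, 45->14
Step 2: Rank sum for X: R1 = 1 + 2 + 3 + 4 + 5 + 7 + 8 + 9 = 39.
Step 3: U_X = R1 - n1(n1+1)/2 = 39 - 8*9/2 = 39 - 36 = 3.
       U_Y = n1*n2 - U_X = 48 - 3 = 45.
Step 4: No ties, so the exact null distribution of U (based on enumerating the C(14,8) = 3003 equally likely rank assignments) gives the two-sided p-value.
Step 5: p-value = 0.004662; compare to alpha = 0.05. reject H0.

U_X = 3, p = 0.004662, reject H0 at alpha = 0.05.


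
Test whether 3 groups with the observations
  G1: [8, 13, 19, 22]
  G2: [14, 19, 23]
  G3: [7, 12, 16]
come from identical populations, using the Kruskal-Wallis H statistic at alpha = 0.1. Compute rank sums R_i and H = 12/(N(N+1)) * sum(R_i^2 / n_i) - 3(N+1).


Step 1: Combine all N = 10 observations and assign midranks.
sorted (value, group, rank): (7,G3,1), (8,G1,2), (12,G3,3), (13,G1,4), (14,G2,5), (16,G3,6), (19,G1,7.5), (19,G2,7.5), (22,G1,9), (23,G2,10)
Step 2: Sum ranks within each group.
R_1 = 22.5 (n_1 = 4)
R_2 = 22.5 (n_2 = 3)
R_3 = 10 (n_3 = 3)
Step 3: H = 12/(N(N+1)) * sum(R_i^2/n_i) - 3(N+1)
     = 12/(10*11) * (22.5^2/4 + 22.5^2/3 + 10^2/3) - 3*11
     = 0.109091 * 328.646 - 33
     = 2.852273.
Step 4: Ties present; correction factor C = 1 - 6/(10^3 - 10) = 0.993939. Corrected H = 2.852273 / 0.993939 = 2.869665.
Step 5: Under H0, H ~ chi^2(2); p-value = 0.238155.
Step 6: alpha = 0.1. fail to reject H0.

H = 2.8697, df = 2, p = 0.238155, fail to reject H0.


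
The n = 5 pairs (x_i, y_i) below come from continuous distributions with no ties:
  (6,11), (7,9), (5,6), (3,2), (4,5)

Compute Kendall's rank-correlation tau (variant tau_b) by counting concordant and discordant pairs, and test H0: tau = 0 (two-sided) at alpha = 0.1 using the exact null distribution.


Step 1: Enumerate the 10 unordered pairs (i,j) with i<j and classify each by sign(x_j-x_i) * sign(y_j-y_i).
  (1,2):dx=+1,dy=-2->D; (1,3):dx=-1,dy=-5->C; (1,4):dx=-3,dy=-9->C; (1,5):dx=-2,dy=-6->C
  (2,3):dx=-2,dy=-3->C; (2,4):dx=-4,dy=-7->C; (2,5):dx=-3,dy=-4->C; (3,4):dx=-2,dy=-4->C
  (3,5):dx=-1,dy=-1->C; (4,5):dx=+1,dy=+3->C
Step 2: C = 9, D = 1, total pairs = 10.
Step 3: tau = (C - D)/(n(n-1)/2) = (9 - 1)/10 = 0.800000.
Step 4: Exact two-sided p-value (enumerate n! = 120 permutations of y under H0): p = 0.083333.
Step 5: alpha = 0.1. reject H0.

tau_b = 0.8000 (C=9, D=1), p = 0.083333, reject H0.


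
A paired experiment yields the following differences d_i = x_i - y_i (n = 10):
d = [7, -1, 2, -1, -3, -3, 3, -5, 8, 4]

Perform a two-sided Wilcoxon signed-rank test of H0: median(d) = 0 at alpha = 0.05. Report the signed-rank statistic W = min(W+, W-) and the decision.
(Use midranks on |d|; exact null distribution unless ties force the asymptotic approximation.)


Step 1: Drop any zero differences (none here) and take |d_i|.
|d| = [7, 1, 2, 1, 3, 3, 3, 5, 8, 4]
Step 2: Midrank |d_i| (ties get averaged ranks).
ranks: |7|->9, |1|->1.5, |2|->3, |1|->1.5, |3|->5, |3|->5, |3|->5, |5|->8, |8|->10, |4|->7
Step 3: Attach original signs; sum ranks with positive sign and with negative sign.
W+ = 9 + 3 + 5 + 10 + 7 = 34
W- = 1.5 + 1.5 + 5 + 5 + 8 = 21
(Check: W+ + W- = 55 should equal n(n+1)/2 = 55.)
Step 4: Test statistic W = min(W+, W-) = 21.
Step 5: Ties in |d|, so use the tie-corrected normal approximation.
        E[W] = n(n+1)/4 = 10*11/4 = 27.5.
        Tie groups: |d|=1 (t=2), |d|=3 (t=3); sum(t^3 - t) = 30.
        Var[W] = n(n+1)(2n+1)/24 - sum(t^3-t)/48 = 2310/24 - 30/48 = 95.625.
        z = (W - E[W]) / sqrt(Var[W]) = (21 - 27.5) / 9.7788 = -0.6647.
        Two-sided p = 2*Phi(z) = 0.506240.
Step 6: alpha = 0.05. fail to reject H0.

W+ = 34, W- = 21, W = min = 21, p = 0.506240, fail to reject H0.


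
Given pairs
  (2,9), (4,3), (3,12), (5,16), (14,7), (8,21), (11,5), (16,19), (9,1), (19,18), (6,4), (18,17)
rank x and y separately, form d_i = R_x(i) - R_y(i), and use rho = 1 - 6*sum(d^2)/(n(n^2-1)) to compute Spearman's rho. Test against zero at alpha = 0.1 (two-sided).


Step 1: Rank x and y separately (midranks; no ties here).
rank(x): 2->1, 4->3, 3->2, 5->4, 14->9, 8->6, 11->8, 16->10, 9->7, 19->12, 6->5, 18->11
rank(y): 9->6, 3->2, 12->7, 16->8, 7->5, 21->12, 5->4, 19->11, 1->1, 18->10, 4->3, 17->9
Step 2: d_i = R_x(i) - R_y(i); compute d_i^2.
  (1-6)^2=25, (3-2)^2=1, (2-7)^2=25, (4-8)^2=16, (9-5)^2=16, (6-12)^2=36, (8-4)^2=16, (10-11)^2=1, (7-1)^2=36, (12-10)^2=4, (5-3)^2=4, (11-9)^2=4
sum(d^2) = 184.
Step 3: rho = 1 - 6*184 / (12*(12^2 - 1)) = 1 - 1104/1716 = 0.356643.
Step 4: Under H0, t = rho * sqrt((n-2)/(1-rho^2)) = 1.2072 ~ t(10).
Step 5: Two-sided p-value from the t-distribution with 10 df = 0.255138.
Step 6: alpha = 0.1. fail to reject H0.

rho = 0.3566, p = 0.255138, fail to reject H0 at alpha = 0.1.


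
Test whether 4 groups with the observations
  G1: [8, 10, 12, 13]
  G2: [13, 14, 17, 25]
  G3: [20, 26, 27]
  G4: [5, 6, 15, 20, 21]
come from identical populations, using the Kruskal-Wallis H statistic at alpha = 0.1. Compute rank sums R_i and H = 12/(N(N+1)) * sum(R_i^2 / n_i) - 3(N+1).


Step 1: Combine all N = 16 observations and assign midranks.
sorted (value, group, rank): (5,G4,1), (6,G4,2), (8,G1,3), (10,G1,4), (12,G1,5), (13,G1,6.5), (13,G2,6.5), (14,G2,8), (15,G4,9), (17,G2,10), (20,G3,11.5), (20,G4,11.5), (21,G4,13), (25,G2,14), (26,G3,15), (27,G3,16)
Step 2: Sum ranks within each group.
R_1 = 18.5 (n_1 = 4)
R_2 = 38.5 (n_2 = 4)
R_3 = 42.5 (n_3 = 3)
R_4 = 36.5 (n_4 = 5)
Step 3: H = 12/(N(N+1)) * sum(R_i^2/n_i) - 3(N+1)
     = 12/(16*17) * (18.5^2/4 + 38.5^2/4 + 42.5^2/3 + 36.5^2/5) - 3*17
     = 0.044118 * 1324.66 - 51
     = 7.440809.
Step 4: Ties present; correction factor C = 1 - 12/(16^3 - 16) = 0.997059. Corrected H = 7.440809 / 0.997059 = 7.462758.
Step 5: Under H0, H ~ chi^2(3); p-value = 0.058523.
Step 6: alpha = 0.1. reject H0.

H = 7.4628, df = 3, p = 0.058523, reject H0.


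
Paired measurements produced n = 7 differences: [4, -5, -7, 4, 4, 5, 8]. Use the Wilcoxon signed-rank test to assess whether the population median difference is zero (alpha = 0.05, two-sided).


Step 1: Drop any zero differences (none here) and take |d_i|.
|d| = [4, 5, 7, 4, 4, 5, 8]
Step 2: Midrank |d_i| (ties get averaged ranks).
ranks: |4|->2, |5|->4.5, |7|->6, |4|->2, |4|->2, |5|->4.5, |8|->7
Step 3: Attach original signs; sum ranks with positive sign and with negative sign.
W+ = 2 + 2 + 2 + 4.5 + 7 = 17.5
W- = 4.5 + 6 = 10.5
(Check: W+ + W- = 28 should equal n(n+1)/2 = 28.)
Step 4: Test statistic W = min(W+, W-) = 10.5.
Step 5: Ties in |d|, so use the tie-corrected normal approximation.
        E[W] = n(n+1)/4 = 7*8/4 = 14.
        Tie groups: |d|=4 (t=3), |d|=5 (t=2); sum(t^3 - t) = 30.
        Var[W] = n(n+1)(2n+1)/24 - sum(t^3-t)/48 = 840/24 - 30/48 = 34.375.
        z = (W - E[W]) / sqrt(Var[W]) = (10.5 - 14) / 5.8630 = -0.5970.
        Two-sided p = 2*Phi(z) = 0.550533.
Step 6: alpha = 0.05. fail to reject H0.

W+ = 17.5, W- = 10.5, W = min = 10.5, p = 0.550533, fail to reject H0.


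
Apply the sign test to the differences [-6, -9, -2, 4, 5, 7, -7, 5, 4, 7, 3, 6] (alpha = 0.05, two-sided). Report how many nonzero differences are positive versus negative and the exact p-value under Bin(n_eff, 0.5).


Step 1: Discard zero differences. Original n = 12; n_eff = number of nonzero differences = 12.
Nonzero differences (with sign): -6, -9, -2, +4, +5, +7, -7, +5, +4, +7, +3, +6
Step 2: Count signs: positive = 8, negative = 4.
Step 3: Under H0: P(positive) = 0.5, so the number of positives S ~ Bin(12, 0.5).
Step 4: Two-sided exact p-value = sum of Bin(12,0.5) probabilities at or below the observed probability = 0.387695.
Step 5: alpha = 0.05. fail to reject H0.

n_eff = 12, pos = 8, neg = 4, p = 0.387695, fail to reject H0.


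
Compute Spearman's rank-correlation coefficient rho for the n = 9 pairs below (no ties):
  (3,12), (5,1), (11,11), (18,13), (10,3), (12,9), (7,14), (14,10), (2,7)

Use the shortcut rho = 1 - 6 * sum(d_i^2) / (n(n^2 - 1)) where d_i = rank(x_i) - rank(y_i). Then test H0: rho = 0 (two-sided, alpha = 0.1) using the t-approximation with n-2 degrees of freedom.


Step 1: Rank x and y separately (midranks; no ties here).
rank(x): 3->2, 5->3, 11->6, 18->9, 10->5, 12->7, 7->4, 14->8, 2->1
rank(y): 12->7, 1->1, 11->6, 13->8, 3->2, 9->4, 14->9, 10->5, 7->3
Step 2: d_i = R_x(i) - R_y(i); compute d_i^2.
  (2-7)^2=25, (3-1)^2=4, (6-6)^2=0, (9-8)^2=1, (5-2)^2=9, (7-4)^2=9, (4-9)^2=25, (8-5)^2=9, (1-3)^2=4
sum(d^2) = 86.
Step 3: rho = 1 - 6*86 / (9*(9^2 - 1)) = 1 - 516/720 = 0.283333.
Step 4: Under H0, t = rho * sqrt((n-2)/(1-rho^2)) = 0.7817 ~ t(7).
Step 5: Two-sided p-value from the t-distribution with 7 df = 0.460030.
Step 6: alpha = 0.1. fail to reject H0.

rho = 0.2833, p = 0.460030, fail to reject H0 at alpha = 0.1.
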